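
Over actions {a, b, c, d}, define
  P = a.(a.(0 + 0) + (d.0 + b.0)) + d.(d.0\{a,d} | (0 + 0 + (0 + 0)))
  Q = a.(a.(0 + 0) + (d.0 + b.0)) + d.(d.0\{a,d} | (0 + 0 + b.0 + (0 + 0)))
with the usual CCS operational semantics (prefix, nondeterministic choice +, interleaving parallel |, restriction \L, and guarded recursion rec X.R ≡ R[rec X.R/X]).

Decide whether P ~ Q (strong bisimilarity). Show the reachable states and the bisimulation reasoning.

LTS(P): 6 reachable states
  u0 = a.(a.(0 + 0) + (d.0 + b.0)) + d.(d.0\{a,d} | (0 + 0 + (0 + 0))) → =a=> u1, =d=> u2
  u1 = a.(0 + 0) + (d.0 + b.0) → =a=> u3, =b=> u4, =d=> u4
  u2 = d.0\{a,d} | (0 + 0 + (0 + 0)) → =d=> u5
  u3 = 0 + 0 → ·
  u4 = 0 → ·
  u5 = 0\{a,d} | (0 + 0 + (0 + 0)) → ·
LTS(Q): 8 reachable states
  v0 = a.(a.(0 + 0) + (d.0 + b.0)) + d.(d.0\{a,d} | (0 + 0 + b.0 + (0 + 0))) → =a=> v1, =d=> v2
  v1 = a.(0 + 0) + (d.0 + b.0) → =a=> v3, =b=> v4, =d=> v4
  v2 = d.0\{a,d} | (0 + 0 + b.0 + (0 + 0)) → =b=> v5, =d=> v6
  v3 = 0 + 0 → ·
  v4 = 0 → ·
  v5 = d.0\{a,d} | 0 → =d=> v7
  v6 = 0\{a,d} | (0 + 0 + b.0 + (0 + 0)) → =b=> v7
  v7 = 0\{a,d} | 0 → ·
Coarsest stable partition (strong bisimilarity classes):
  B0 = {u0}
  B1 = {u2, v5}
  B2 = {u3, u4, u5, v3, v4, v7}
  B3 = {u1, v1}
  B4 = {v0}
  B5 = {v2}
  B6 = {v6}
u0 ∈ B0, v0 ∈ B4 → different blocks

NO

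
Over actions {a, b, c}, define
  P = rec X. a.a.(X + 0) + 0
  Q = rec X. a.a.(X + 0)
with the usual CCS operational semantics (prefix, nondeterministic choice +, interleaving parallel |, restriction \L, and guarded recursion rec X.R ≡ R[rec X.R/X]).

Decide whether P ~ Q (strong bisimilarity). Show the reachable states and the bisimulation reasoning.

LTS(P): 3 reachable states
  m0 = rec X. a.a.(X + 0) + 0 has moves —a→ m1
  m1 = a.((rec X. a.a.(X + 0) + 0) + 0) has moves —a→ m2
  m2 = (rec X. a.a.(X + 0) + 0) + 0 has moves —a→ m1
LTS(Q): 3 reachable states
  n0 = rec X. a.a.(X + 0) has moves —a→ n1
  n1 = a.((rec X. a.a.(X + 0)) + 0) has moves —a→ n2
  n2 = (rec X. a.a.(X + 0)) + 0 has moves —a→ n1
Partition-refinement fixed point:
  B0 = {m0, m1, m2, n0, n1, n2}
m0 ∈ B0, n0 ∈ B0 → same block

bisimilar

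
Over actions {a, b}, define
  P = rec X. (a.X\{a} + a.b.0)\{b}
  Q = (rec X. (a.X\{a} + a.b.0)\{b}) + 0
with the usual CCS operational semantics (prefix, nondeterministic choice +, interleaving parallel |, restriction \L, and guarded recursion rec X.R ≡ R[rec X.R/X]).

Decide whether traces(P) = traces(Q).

trace-equivalent

Reachable graph of P (3 states):
  u0 = rec X. (a.X\{a} + a.b.0)\{b} → --a--▸ u1, --a--▸ u2
  u1 = (b.0)\{b} → ·
  u2 = (rec X. (a.X\{a} + a.b.0)\{b})\{a}\{b} → ·
Reachable graph of Q (3 states):
  v0 = (rec X. (a.X\{a} + a.b.0)\{b}) + 0 → --a--▸ v1, --a--▸ v2
  v1 = (b.0)\{b} → ·
  v2 = (rec X. (a.X\{a} + a.b.0)\{b})\{a}\{b} → ·
Partition-refinement fixed point:
  B0 = {u0, v0}
  B1 = {u1, u2, v1, v2}
u0 ∈ B0, v0 ∈ B0 → same block
Bisimilar ⇒ trace-equivalent.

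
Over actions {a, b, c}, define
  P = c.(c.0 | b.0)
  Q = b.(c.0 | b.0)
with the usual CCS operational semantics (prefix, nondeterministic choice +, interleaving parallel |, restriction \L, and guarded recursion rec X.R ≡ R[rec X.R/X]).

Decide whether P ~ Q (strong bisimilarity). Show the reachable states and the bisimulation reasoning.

NO

P's transition system — 5 states:
  s0 = c.(c.0 | b.0) ⊢ —c→ s1
  s1 = c.0 | b.0 ⊢ —b→ s2, —c→ s3
  s2 = c.0 | 0 ⊢ —c→ s4
  s3 = 0 | b.0 ⊢ —b→ s4
  s4 = 0 | 0 ⊢ (no moves)
Q's transition system — 5 states:
  t0 = b.(c.0 | b.0) ⊢ —b→ t1
  t1 = c.0 | b.0 ⊢ —b→ t2, —c→ t3
  t2 = c.0 | 0 ⊢ —c→ t4
  t3 = 0 | b.0 ⊢ —b→ t4
  t4 = 0 | 0 ⊢ (no moves)
Coarsest stable partition (strong bisimilarity classes):
  B0 = {s0}
  B1 = {s1, t1}
  B2 = {s3, t3}
  B3 = {s4, t4}
  B4 = {s2, t2}
  B5 = {t0}
s0 ∈ B0, t0 ∈ B5 → different blocks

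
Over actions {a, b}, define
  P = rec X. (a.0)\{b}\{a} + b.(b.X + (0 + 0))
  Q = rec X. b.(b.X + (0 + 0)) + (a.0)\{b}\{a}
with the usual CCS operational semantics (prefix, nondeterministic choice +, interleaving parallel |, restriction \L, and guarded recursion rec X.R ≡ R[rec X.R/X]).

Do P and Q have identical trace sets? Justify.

YES

Reachable graph of P (2 states):
  u0 = rec X. (a.0)\{b}\{a} + b.(b.X + (0 + 0)) → -b-> u1
  u1 = b.(rec X. (a.0)\{b}\{a} + b.(b.X + (0 + 0))) + (0 + 0) → -b-> u0
Reachable graph of Q (2 states):
  v0 = rec X. b.(b.X + (0 + 0)) + (a.0)\{b}\{a} → -b-> v1
  v1 = b.(rec X. b.(b.X + (0 + 0)) + (a.0)\{b}\{a}) + (0 + 0) → -b-> v0
Coarsest stable partition (strong bisimilarity classes):
  B0 = {u0, u1, v0, v1}
u0 ∈ B0, v0 ∈ B0 → same block
Bisimilar ⇒ trace-equivalent.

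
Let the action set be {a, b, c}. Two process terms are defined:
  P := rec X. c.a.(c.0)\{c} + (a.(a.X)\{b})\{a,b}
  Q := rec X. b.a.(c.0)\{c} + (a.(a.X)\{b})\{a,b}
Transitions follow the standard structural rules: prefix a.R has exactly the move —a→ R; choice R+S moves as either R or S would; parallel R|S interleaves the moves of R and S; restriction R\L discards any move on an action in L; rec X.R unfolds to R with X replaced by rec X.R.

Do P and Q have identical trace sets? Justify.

trace-distinct — witness ⟨c⟩

Reachable graph of P (3 states):
  u0 = rec X. c.a.(c.0)\{c} + (a.(a.X)\{b})\{a,b} :: ··c··> u1
  u1 = a.(c.0)\{c} :: ··a··> u2
  u2 = (c.0)\{c} :: deadlocked
Reachable graph of Q (3 states):
  v0 = rec X. b.a.(c.0)\{c} + (a.(a.X)\{b})\{a,b} :: ··b··> v1
  v1 = a.(c.0)\{c} :: ··a··> v2
  v2 = (c.0)\{c} :: deadlocked
Trace ⟨c⟩ through P, begin at {u0}:
  [1] c ⇒ {u1}
  P completes σ.
Trace ⟨c⟩ through Q, begin at {v0}:
  [1] c ⇒ ∅ (Q stuck)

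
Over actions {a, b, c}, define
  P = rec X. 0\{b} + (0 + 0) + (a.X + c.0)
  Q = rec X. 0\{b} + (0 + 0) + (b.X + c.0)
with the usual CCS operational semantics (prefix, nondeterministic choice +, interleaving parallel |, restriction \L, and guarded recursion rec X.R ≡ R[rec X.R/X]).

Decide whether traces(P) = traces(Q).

LTS(P): 2 reachable states
  p0 = rec X. 0\{b} + (0 + 0) + (a.X + c.0) | —a→ p0, —c→ p1
  p1 = 0 | (no moves)
LTS(Q): 2 reachable states
  q0 = rec X. 0\{b} + (0 + 0) + (b.X + c.0) | —b→ q0, —c→ q1
  q1 = 0 | (no moves)
Run σ = ⟨a⟩ on P: start {p0}
  step 1 (a): {p0}
  — P admits the full trace.
Run σ = ⟨a⟩ on Q: start {q0}
  step 1 (a): ∅  — Q cannot continue

traces(P) ≠ traces(Q) — witness ⟨a⟩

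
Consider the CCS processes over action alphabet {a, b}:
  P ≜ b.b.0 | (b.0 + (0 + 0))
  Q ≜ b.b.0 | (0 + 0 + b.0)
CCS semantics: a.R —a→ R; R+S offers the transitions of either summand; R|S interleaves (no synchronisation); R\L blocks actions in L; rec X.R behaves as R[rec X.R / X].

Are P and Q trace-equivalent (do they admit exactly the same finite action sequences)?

LTS(P): 6 reachable states
  u0 = b.b.0 | (b.0 + (0 + 0)) | -b-> u1, -b-> u2
  u1 = b.0 | (b.0 + (0 + 0)) | -b-> u3, -b-> u4
  u2 = b.b.0 | 0 | -b-> u4
  u3 = 0 | (b.0 + (0 + 0)) | -b-> u5
  u4 = b.0 | 0 | -b-> u5
  u5 = 0 | 0 | ∅
LTS(Q): 6 reachable states
  v0 = b.b.0 | (0 + 0 + b.0) | -b-> v1, -b-> v2
  v1 = b.0 | (0 + 0 + b.0) | -b-> v3, -b-> v4
  v2 = b.b.0 | 0 | -b-> v4
  v3 = 0 | (0 + 0 + b.0) | -b-> v5
  v4 = b.0 | 0 | -b-> v5
  v5 = 0 | 0 | ∅
Bisimilarity quotient blocks:
  B0 = {u0, v0}
  B1 = {u1, u2, v1, v2}
  B2 = {u3, u4, v3, v4}
  B3 = {u5, v5}
u0 ∈ B0, v0 ∈ B0 → same block
Bisimilar ⇒ trace-equivalent.

YES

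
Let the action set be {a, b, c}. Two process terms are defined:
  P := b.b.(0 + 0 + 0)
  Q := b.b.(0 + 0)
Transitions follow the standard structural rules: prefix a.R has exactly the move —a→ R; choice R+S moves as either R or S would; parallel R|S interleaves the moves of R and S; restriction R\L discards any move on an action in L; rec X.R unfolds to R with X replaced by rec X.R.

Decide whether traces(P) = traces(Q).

trace-equivalent

Reachable graph of P (3 states):
  m0 = b.b.(0 + 0 + 0) has moves =b=> m1
  m1 = b.(0 + 0 + 0) has moves =b=> m2
  m2 = 0 + 0 + 0 has moves ·
Reachable graph of Q (3 states):
  n0 = b.b.(0 + 0) has moves =b=> n1
  n1 = b.(0 + 0) has moves =b=> n2
  n2 = 0 + 0 has moves ·
Bisimilarity quotient blocks:
  B0 = {m0, n0}
  B1 = {m1, n1}
  B2 = {m2, n2}
m0 ∈ B0, n0 ∈ B0 → same block
Bisimilar ⇒ trace-equivalent.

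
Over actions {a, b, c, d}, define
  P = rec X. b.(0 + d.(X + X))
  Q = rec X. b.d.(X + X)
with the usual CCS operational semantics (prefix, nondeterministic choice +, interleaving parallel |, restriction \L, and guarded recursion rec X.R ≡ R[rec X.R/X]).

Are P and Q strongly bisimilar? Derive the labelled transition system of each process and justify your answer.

bisimilar

Reachable graph of P (3 states):
  s0 = rec X. b.(0 + d.(X + X)) → —b→ s1
  s1 = 0 + d.((rec X. b.(0 + d.(X + X))) + (rec X. b.(0 + d.(X + X)))) → —d→ s2
  s2 = (rec X. b.(0 + d.(X + X))) + (rec X. b.(0 + d.(X + X))) → —b→ s1
Reachable graph of Q (3 states):
  t0 = rec X. b.d.(X + X) → —b→ t1
  t1 = d.((rec X. b.d.(X + X)) + (rec X. b.d.(X + X))) → —d→ t2
  t2 = (rec X. b.d.(X + X)) + (rec X. b.d.(X + X)) → —b→ t1
Coarsest stable partition (strong bisimilarity classes):
  B0 = {s0, s2, t0, t2}
  B1 = {s1, t1}
s0 ∈ B0, t0 ∈ B0 → same block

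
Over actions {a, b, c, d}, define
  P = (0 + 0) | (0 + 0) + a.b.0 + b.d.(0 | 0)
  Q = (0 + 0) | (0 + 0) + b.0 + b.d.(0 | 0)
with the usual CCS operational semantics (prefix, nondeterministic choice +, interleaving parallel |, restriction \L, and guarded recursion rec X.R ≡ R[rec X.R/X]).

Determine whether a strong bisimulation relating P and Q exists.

Reachable graph of P (5 states):
  s0 = (0 + 0) | (0 + 0) + a.b.0 + b.d.(0 | 0) ⊢ -a-> s1, -b-> s2
  s1 = b.0 ⊢ -b-> s3
  s2 = d.(0 | 0) ⊢ -d-> s4
  s3 = 0 ⊢ deadlocked
  s4 = 0 | 0 ⊢ deadlocked
Reachable graph of Q (4 states):
  t0 = (0 + 0) | (0 + 0) + b.0 + b.d.(0 | 0) ⊢ -b-> t1, -b-> t2
  t1 = 0 ⊢ deadlocked
  t2 = d.(0 | 0) ⊢ -d-> t3
  t3 = 0 | 0 ⊢ deadlocked
Partition-refinement fixed point:
  B0 = {s0}
  B1 = {s1}
  B2 = {s3, s4, t1, t3}
  B3 = {s2, t2}
  B4 = {t0}
s0 ∈ B0, t0 ∈ B4 → different blocks

P ≁ Q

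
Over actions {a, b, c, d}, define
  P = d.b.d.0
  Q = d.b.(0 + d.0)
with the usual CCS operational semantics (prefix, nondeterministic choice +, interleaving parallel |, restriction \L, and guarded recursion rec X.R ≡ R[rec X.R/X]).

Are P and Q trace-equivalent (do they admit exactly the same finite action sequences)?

trace-equivalent

Reachable graph of P (4 states):
  s0 = d.b.d.0 | —d→ s1
  s1 = b.d.0 | —b→ s2
  s2 = d.0 | —d→ s3
  s3 = 0 | deadlocked
Reachable graph of Q (4 states):
  t0 = d.b.(0 + d.0) | —d→ t1
  t1 = b.(0 + d.0) | —b→ t2
  t2 = 0 + d.0 | —d→ t3
  t3 = 0 | deadlocked
Bisimilarity quotient blocks:
  B0 = {s0, t0}
  B1 = {s1, t1}
  B2 = {s2, t2}
  B3 = {s3, t3}
s0 ∈ B0, t0 ∈ B0 → same block
Bisimilar ⇒ trace-equivalent.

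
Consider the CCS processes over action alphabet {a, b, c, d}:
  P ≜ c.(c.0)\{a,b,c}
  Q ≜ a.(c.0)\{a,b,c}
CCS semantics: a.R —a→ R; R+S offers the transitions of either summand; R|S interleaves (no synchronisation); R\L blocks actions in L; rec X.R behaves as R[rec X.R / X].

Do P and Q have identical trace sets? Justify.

P's transition system — 2 states:
  p0 = c.(c.0)\{a,b,c} :: --c--▸ p1
  p1 = (c.0)\{a,b,c} :: (no moves)
Q's transition system — 2 states:
  q0 = a.(c.0)\{a,b,c} :: --a--▸ q1
  q1 = (c.0)\{a,b,c} :: (no moves)
Trace ⟨c⟩ through P, begin at {p0}:
  [1] c ⇒ {p1}
  ✓ P
Trace ⟨c⟩ through Q, begin at {q0}:
  [1] c ⇒ ∅ (Q stuck)

NO — witness ⟨c⟩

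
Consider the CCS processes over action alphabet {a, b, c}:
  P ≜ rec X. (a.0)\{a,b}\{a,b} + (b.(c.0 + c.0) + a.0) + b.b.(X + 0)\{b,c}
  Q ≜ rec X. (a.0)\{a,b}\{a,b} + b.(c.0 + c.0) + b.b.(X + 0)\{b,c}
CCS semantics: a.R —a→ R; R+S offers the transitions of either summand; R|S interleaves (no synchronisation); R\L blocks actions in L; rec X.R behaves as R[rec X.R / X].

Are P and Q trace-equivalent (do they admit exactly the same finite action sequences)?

Reachable graph of P (6 states):
  u0 = rec X. (a.0)\{a,b}\{a,b} + (b.(c.0 + c.0) + a.0) + b.b.(X + 0)\{b,c} :: =a=> u1, =b=> u2, =b=> u3
  u1 = 0 :: ∅
  u2 = b.((rec X. (a.0)\{a,b}\{a,b} + (b.(c.0 + c.0) + a.0) + b.b.(X + 0)\{b,c}) + 0)\{b,c} :: =b=> u4
  u3 = c.0 + c.0 :: =c=> u1
  u4 = ((rec X. (a.0)\{a,b}\{a,b} + (b.(c.0 + c.0) + a.0) + b.b.(X + 0)\{b,c}) + 0)\{b,c} :: =a=> u5
  u5 = 0\{b,c} :: ∅
Reachable graph of Q (5 states):
  v0 = rec X. (a.0)\{a,b}\{a,b} + b.(c.0 + c.0) + b.b.(X + 0)\{b,c} :: =b=> v1, =b=> v2
  v1 = b.((rec X. (a.0)\{a,b}\{a,b} + b.(c.0 + c.0) + b.b.(X + 0)\{b,c}) + 0)\{b,c} :: =b=> v3
  v2 = c.0 + c.0 :: =c=> v4
  v3 = ((rec X. (a.0)\{a,b}\{a,b} + b.(c.0 + c.0) + b.b.(X + 0)\{b,c}) + 0)\{b,c} :: ∅
  v4 = 0 :: ∅
Run σ = ⟨a⟩ on P: start {u0}
  after a @ step 1: {u1}
  P completes σ.
Run σ = ⟨a⟩ on Q: start {v0}
  after a @ step 1: ∅ (Q stuck)

NO — witness ⟨a⟩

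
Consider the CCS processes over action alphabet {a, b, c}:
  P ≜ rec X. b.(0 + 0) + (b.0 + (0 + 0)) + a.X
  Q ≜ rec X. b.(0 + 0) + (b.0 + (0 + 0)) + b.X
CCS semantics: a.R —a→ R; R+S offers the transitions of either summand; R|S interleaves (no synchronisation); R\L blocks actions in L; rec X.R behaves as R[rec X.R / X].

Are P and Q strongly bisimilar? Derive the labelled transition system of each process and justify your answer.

P's transition system — 3 states:
  s0 = rec X. b.(0 + 0) + (b.0 + (0 + 0)) + a.X :: -a-> s0, -b-> s1, -b-> s2
  s1 = 0 :: deadlocked
  s2 = 0 + 0 :: deadlocked
Q's transition system — 3 states:
  t0 = rec X. b.(0 + 0) + (b.0 + (0 + 0)) + b.X :: -b-> t0, -b-> t1, -b-> t2
  t1 = 0 :: deadlocked
  t2 = 0 + 0 :: deadlocked
Bisimilarity quotient blocks:
  B0 = {s0}
  B1 = {s1, s2, t1, t2}
  B2 = {t0}
s0 ∈ B0, t0 ∈ B2 → different blocks

not bisimilar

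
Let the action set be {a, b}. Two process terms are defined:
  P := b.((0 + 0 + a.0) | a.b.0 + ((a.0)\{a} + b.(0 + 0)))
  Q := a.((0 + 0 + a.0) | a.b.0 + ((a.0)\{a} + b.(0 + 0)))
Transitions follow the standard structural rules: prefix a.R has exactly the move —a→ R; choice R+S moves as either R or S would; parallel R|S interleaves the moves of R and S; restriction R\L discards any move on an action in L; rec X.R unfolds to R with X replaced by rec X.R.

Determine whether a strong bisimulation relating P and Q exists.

NO

P's transition system — 8 states:
  m0 = b.((0 + 0 + a.0) | a.b.0 + ((a.0)\{a} + b.(0 + 0))) ⊢ ··b··> m1
  m1 = (0 + 0 + a.0) | a.b.0 + ((a.0)\{a} + b.(0 + 0)) ⊢ ··a··> m2, ··a··> m3, ··b··> m4
  m2 = (0 + 0 + a.0) | b.0 ⊢ ··a··> m5, ··b··> m6
  m3 = 0 | a.b.0 ⊢ ··a··> m5
  m4 = 0 + 0 ⊢ (no moves)
  m5 = 0 | b.0 ⊢ ··b··> m7
  m6 = (0 + 0 + a.0) | 0 ⊢ ··a··> m7
  m7 = 0 | 0 ⊢ (no moves)
Q's transition system — 8 states:
  n0 = a.((0 + 0 + a.0) | a.b.0 + ((a.0)\{a} + b.(0 + 0))) ⊢ ··a··> n1
  n1 = (0 + 0 + a.0) | a.b.0 + ((a.0)\{a} + b.(0 + 0)) ⊢ ··a··> n2, ··a··> n3, ··b··> n4
  n2 = (0 + 0 + a.0) | b.0 ⊢ ··a··> n5, ··b··> n6
  n3 = 0 | a.b.0 ⊢ ··a··> n5
  n4 = 0 + 0 ⊢ (no moves)
  n5 = 0 | b.0 ⊢ ··b··> n7
  n6 = (0 + 0 + a.0) | 0 ⊢ ··a··> n7
  n7 = 0 | 0 ⊢ (no moves)
Partition-refinement fixed point:
  B0 = {m0}
  B1 = {m1, n1}
  B2 = {m2, n2}
  B3 = {m6, n6}
  B4 = {m4, m7, n4, n7}
  B5 = {m5, n5}
  B6 = {m3, n3}
  B7 = {n0}
m0 ∈ B0, n0 ∈ B7 → different blocks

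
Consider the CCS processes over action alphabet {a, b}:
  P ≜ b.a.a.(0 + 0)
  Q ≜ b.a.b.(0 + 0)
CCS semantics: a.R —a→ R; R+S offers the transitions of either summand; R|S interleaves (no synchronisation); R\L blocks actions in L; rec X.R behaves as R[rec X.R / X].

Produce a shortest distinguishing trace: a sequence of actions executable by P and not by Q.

P's transition system — 4 states:
  p0 = b.a.a.(0 + 0) → --b--▸ p1
  p1 = a.a.(0 + 0) → --a--▸ p2
  p2 = a.(0 + 0) → --a--▸ p3
  p3 = 0 + 0 → ·
Q's transition system — 4 states:
  q0 = b.a.b.(0 + 0) → --b--▸ q1
  q1 = a.b.(0 + 0) → --a--▸ q2
  q2 = b.(0 + 0) → --b--▸ q3
  q3 = 0 + 0 → ·
Run σ = ⟨baa⟩ on P: start {p0}
  [1] b ⇒ {p1}
  [2] a ⇒ {p2}
  [3] a ⇒ {p3}
  ✓ P
Run σ = ⟨baa⟩ on Q: start {q0}
  [1] b ⇒ {q1}
  [2] a ⇒ {q2}
  [3] a ⇒ no successor for Q

baa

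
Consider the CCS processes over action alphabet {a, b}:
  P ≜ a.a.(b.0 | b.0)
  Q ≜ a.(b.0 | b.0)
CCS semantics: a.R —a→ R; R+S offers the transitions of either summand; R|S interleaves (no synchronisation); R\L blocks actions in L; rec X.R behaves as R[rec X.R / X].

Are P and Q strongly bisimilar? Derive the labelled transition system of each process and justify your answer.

NO

Reachable graph of P (6 states):
  m0 = a.a.(b.0 | b.0) ⊢ ··a··> m1
  m1 = a.(b.0 | b.0) ⊢ ··a··> m2
  m2 = b.0 | b.0 ⊢ ··b··> m3, ··b··> m4
  m3 = 0 | b.0 ⊢ ··b··> m5
  m4 = b.0 | 0 ⊢ ··b··> m5
  m5 = 0 | 0 ⊢ deadlocked
Reachable graph of Q (5 states):
  n0 = a.(b.0 | b.0) ⊢ ··a··> n1
  n1 = b.0 | b.0 ⊢ ··b··> n2, ··b··> n3
  n2 = 0 | b.0 ⊢ ··b··> n4
  n3 = b.0 | 0 ⊢ ··b··> n4
  n4 = 0 | 0 ⊢ deadlocked
Partition-refinement fixed point:
  B0 = {m0}
  B1 = {m1, n0}
  B2 = {m2, n1}
  B3 = {m3, m4, n2, n3}
  B4 = {m5, n4}
m0 ∈ B0, n0 ∈ B1 → different blocks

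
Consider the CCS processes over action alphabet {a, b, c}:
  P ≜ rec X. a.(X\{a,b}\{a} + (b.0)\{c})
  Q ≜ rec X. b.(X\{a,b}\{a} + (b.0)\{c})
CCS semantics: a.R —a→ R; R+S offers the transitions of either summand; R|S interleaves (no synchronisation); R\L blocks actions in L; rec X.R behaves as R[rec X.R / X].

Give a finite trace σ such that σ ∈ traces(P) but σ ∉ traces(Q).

P's transition system — 3 states:
  u0 = rec X. a.(X\{a,b}\{a} + (b.0)\{c}) → -a-> u1
  u1 = (rec X. a.(X\{a,b}\{a} + (b.0)\{c}))\{a,b}\{a} + (b.0)\{c} → -b-> u2
  u2 = 0\{c} → (no moves)
Q's transition system — 3 states:
  v0 = rec X. b.(X\{a,b}\{a} + (b.0)\{c}) → -b-> v1
  v1 = (rec X. b.(X\{a,b}\{a} + (b.0)\{c}))\{a,b}\{a} + (b.0)\{c} → -b-> v2
  v2 = 0\{c} → (no moves)
Run σ = ⟨a⟩ on P: start {u0}
  [1] a ⇒ {u1}
  P completes σ.
Run σ = ⟨a⟩ on Q: start {v0}
  [1] a ⇒ no successor for Q

a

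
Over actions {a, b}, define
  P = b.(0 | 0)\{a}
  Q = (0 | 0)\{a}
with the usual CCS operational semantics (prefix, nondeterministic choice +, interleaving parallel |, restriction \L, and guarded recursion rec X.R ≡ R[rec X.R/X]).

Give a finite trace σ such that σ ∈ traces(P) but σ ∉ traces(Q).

Reachable graph of P (2 states):
  m0 = b.(0 | 0)\{a} :: —b→ m1
  m1 = (0 | 0)\{a} :: stopped
Reachable graph of Q (1 states):
  n0 = (0 | 0)\{a} :: stopped
Trace ⟨b⟩ through P, begin at {m0}:
  [1] b ⇒ {m1}
  ✓ P
Trace ⟨b⟩ through Q, begin at {n0}:
  [1] b ⇒ ∅ (Q stuck)

b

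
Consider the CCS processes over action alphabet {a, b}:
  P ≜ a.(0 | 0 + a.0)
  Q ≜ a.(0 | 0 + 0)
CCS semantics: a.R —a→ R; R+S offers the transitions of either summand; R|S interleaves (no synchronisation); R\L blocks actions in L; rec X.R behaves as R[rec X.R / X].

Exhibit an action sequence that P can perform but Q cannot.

aa

Reachable graph of P (3 states):
  m0 = a.(0 | 0 + a.0) → --a--▸ m1
  m1 = 0 | 0 + a.0 → --a--▸ m2
  m2 = 0 → deadlocked
Reachable graph of Q (2 states):
  n0 = a.(0 | 0 + 0) → --a--▸ n1
  n1 = 0 | 0 + 0 → deadlocked
Executing aa from P (initial set {m0}):
  after a @ step 1: {m1}
  after a @ step 2: {m2}
  ✓ P
Executing aa from Q (initial set {n0}):
  after a @ step 1: {n1}
  after a @ step 2: no successor for Q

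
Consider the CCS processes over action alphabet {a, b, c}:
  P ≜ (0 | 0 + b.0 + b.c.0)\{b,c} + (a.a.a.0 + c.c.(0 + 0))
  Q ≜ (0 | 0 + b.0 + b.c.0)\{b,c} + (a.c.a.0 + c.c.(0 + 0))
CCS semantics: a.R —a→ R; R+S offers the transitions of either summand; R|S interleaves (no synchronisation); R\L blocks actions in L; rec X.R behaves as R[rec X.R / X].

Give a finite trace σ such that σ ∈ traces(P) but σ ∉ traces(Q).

Reachable graph of P (6 states):
  p0 = (0 | 0 + b.0 + b.c.0)\{b,c} + (a.a.a.0 + c.c.(0 + 0)) ⊢ =a=> p1, =c=> p2
  p1 = a.a.0 ⊢ =a=> p3
  p2 = c.(0 + 0) ⊢ =c=> p4
  p3 = a.0 ⊢ =a=> p5
  p4 = 0 + 0 ⊢ stopped
  p5 = 0 ⊢ stopped
Reachable graph of Q (6 states):
  q0 = (0 | 0 + b.0 + b.c.0)\{b,c} + (a.c.a.0 + c.c.(0 + 0)) ⊢ =a=> q1, =c=> q2
  q1 = c.a.0 ⊢ =c=> q3
  q2 = c.(0 + 0) ⊢ =c=> q4
  q3 = a.0 ⊢ =a=> q5
  q4 = 0 + 0 ⊢ stopped
  q5 = 0 ⊢ stopped
Executing aa from P (initial set {p0}):
  [1] a ⇒ {p1}
  [2] a ⇒ {p3}
  P completes σ.
Executing aa from Q (initial set {q0}):
  [1] a ⇒ {q1}
  [2] a ⇒ no successor for Q

aa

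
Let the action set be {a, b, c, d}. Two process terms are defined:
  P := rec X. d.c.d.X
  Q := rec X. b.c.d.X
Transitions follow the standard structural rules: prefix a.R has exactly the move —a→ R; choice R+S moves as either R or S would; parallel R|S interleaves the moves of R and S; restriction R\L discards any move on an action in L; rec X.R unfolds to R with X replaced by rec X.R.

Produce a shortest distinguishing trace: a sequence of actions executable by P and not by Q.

d

Reachable graph of P (3 states):
  s0 = rec X. d.c.d.X ⊢ —d→ s1
  s1 = c.d.(rec X. d.c.d.X) ⊢ —c→ s2
  s2 = d.(rec X. d.c.d.X) ⊢ —d→ s0
Reachable graph of Q (3 states):
  t0 = rec X. b.c.d.X ⊢ —b→ t1
  t1 = c.d.(rec X. b.c.d.X) ⊢ —c→ t2
  t2 = d.(rec X. b.c.d.X) ⊢ —d→ t0
Trace ⟨d⟩ through P, begin at {s0}:
  [1] d ⇒ {s1}
  P completes σ.
Trace ⟨d⟩ through Q, begin at {t0}:
  [1] d ⇒ ∅  — Q cannot continue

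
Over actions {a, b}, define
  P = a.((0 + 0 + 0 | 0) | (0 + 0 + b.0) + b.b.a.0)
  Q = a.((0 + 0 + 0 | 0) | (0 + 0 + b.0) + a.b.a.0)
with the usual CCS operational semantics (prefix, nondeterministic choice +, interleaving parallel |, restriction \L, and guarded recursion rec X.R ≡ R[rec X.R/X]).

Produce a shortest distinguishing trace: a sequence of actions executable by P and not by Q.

abb

LTS(P): 6 reachable states
  s0 = a.((0 + 0 + 0 | 0) | (0 + 0 + b.0) + b.b.a.0) | -a-> s1
  s1 = (0 + 0 + 0 | 0) | (0 + 0 + b.0) + b.b.a.0 | -b-> s2, -b-> s3
  s2 = (0 + 0 + 0 | 0) | 0 | ·
  s3 = b.a.0 | -b-> s4
  s4 = a.0 | -a-> s5
  s5 = 0 | ·
LTS(Q): 6 reachable states
  t0 = a.((0 + 0 + 0 | 0) | (0 + 0 + b.0) + a.b.a.0) | -a-> t1
  t1 = (0 + 0 + 0 | 0) | (0 + 0 + b.0) + a.b.a.0 | -a-> t2, -b-> t3
  t2 = b.a.0 | -b-> t4
  t3 = (0 + 0 + 0 | 0) | 0 | ·
  t4 = a.0 | -a-> t5
  t5 = 0 | ·
Executing abb from P (initial set {s0}):
  [1] a ⇒ {s1}
  [2] b ⇒ {s2, s3}
  [3] b ⇒ {s4}
  ✓ P
Executing abb from Q (initial set {t0}):
  [1] a ⇒ {t1}
  [2] b ⇒ {t3}
  [3] b ⇒ ∅  — Q cannot continue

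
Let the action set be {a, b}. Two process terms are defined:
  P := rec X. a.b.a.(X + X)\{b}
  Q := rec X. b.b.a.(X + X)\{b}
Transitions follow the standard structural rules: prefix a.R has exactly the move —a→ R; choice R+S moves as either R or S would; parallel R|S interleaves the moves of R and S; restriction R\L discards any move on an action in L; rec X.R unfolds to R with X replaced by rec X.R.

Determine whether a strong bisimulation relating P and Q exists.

P ≁ Q

LTS(P): 5 reachable states
  u0 = rec X. a.b.a.(X + X)\{b} | --a--▸ u1
  u1 = b.a.((rec X. a.b.a.(X + X)\{b}) + (rec X. a.b.a.(X + X)\{b}))\{b} | --b--▸ u2
  u2 = a.((rec X. a.b.a.(X + X)\{b}) + (rec X. a.b.a.(X + X)\{b}))\{b} | --a--▸ u3
  u3 = ((rec X. a.b.a.(X + X)\{b}) + (rec X. a.b.a.(X + X)\{b}))\{b} | --a--▸ u4
  u4 = (b.a.((rec X. a.b.a.(X + X)\{b}) + (rec X. a.b.a.(X + X)\{b}))\{b})\{b} | ∅
LTS(Q): 4 reachable states
  v0 = rec X. b.b.a.(X + X)\{b} | --b--▸ v1
  v1 = b.a.((rec X. b.b.a.(X + X)\{b}) + (rec X. b.b.a.(X + X)\{b}))\{b} | --b--▸ v2
  v2 = a.((rec X. b.b.a.(X + X)\{b}) + (rec X. b.b.a.(X + X)\{b}))\{b} | --a--▸ v3
  v3 = ((rec X. b.b.a.(X + X)\{b}) + (rec X. b.b.a.(X + X)\{b}))\{b} | ∅
Bisimilarity quotient blocks:
  B0 = {u0}
  B1 = {u1}
  B2 = {u2}
  B3 = {u3, v2}
  B4 = {u4, v3}
  B5 = {v0}
  B6 = {v1}
u0 ∈ B0, v0 ∈ B5 → different blocks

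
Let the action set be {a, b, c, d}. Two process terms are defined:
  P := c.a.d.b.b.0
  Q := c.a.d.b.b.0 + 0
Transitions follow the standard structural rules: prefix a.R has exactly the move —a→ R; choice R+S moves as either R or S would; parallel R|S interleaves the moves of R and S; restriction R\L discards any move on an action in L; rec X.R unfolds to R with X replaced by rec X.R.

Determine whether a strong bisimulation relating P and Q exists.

P's transition system — 6 states:
  p0 = c.a.d.b.b.0 | ··c··> p1
  p1 = a.d.b.b.0 | ··a··> p2
  p2 = d.b.b.0 | ··d··> p3
  p3 = b.b.0 | ··b··> p4
  p4 = b.0 | ··b··> p5
  p5 = 0 | stopped
Q's transition system — 6 states:
  q0 = c.a.d.b.b.0 + 0 | ··c··> q1
  q1 = a.d.b.b.0 | ··a··> q2
  q2 = d.b.b.0 | ··d··> q3
  q3 = b.b.0 | ··b··> q4
  q4 = b.0 | ··b··> q5
  q5 = 0 | stopped
Bisimilarity quotient blocks:
  B0 = {p0, q0}
  B1 = {p1, q1}
  B2 = {p2, q2}
  B3 = {p3, q3}
  B4 = {p4, q4}
  B5 = {p5, q5}
p0 ∈ B0, q0 ∈ B0 → same block

bisimilar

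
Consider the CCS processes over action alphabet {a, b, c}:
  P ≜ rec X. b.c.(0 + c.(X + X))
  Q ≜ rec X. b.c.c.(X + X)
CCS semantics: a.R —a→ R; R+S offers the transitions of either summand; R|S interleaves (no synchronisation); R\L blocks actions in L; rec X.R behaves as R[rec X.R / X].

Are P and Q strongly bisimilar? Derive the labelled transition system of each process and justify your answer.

bisimilar

Reachable graph of P (4 states):
  p0 = rec X. b.c.(0 + c.(X + X)) → ··b··> p1
  p1 = c.(0 + c.((rec X. b.c.(0 + c.(X + X))) + (rec X. b.c.(0 + c.(X + X))))) → ··c··> p2
  p2 = 0 + c.((rec X. b.c.(0 + c.(X + X))) + (rec X. b.c.(0 + c.(X + X)))) → ··c··> p3
  p3 = (rec X. b.c.(0 + c.(X + X))) + (rec X. b.c.(0 + c.(X + X))) → ··b··> p1
Reachable graph of Q (4 states):
  q0 = rec X. b.c.c.(X + X) → ··b··> q1
  q1 = c.c.((rec X. b.c.c.(X + X)) + (rec X. b.c.c.(X + X))) → ··c··> q2
  q2 = c.((rec X. b.c.c.(X + X)) + (rec X. b.c.c.(X + X))) → ··c··> q3
  q3 = (rec X. b.c.c.(X + X)) + (rec X. b.c.c.(X + X)) → ··b··> q1
Coarsest stable partition (strong bisimilarity classes):
  B0 = {p0, p3, q0, q3}
  B1 = {p1, q1}
  B2 = {p2, q2}
p0 ∈ B0, q0 ∈ B0 → same block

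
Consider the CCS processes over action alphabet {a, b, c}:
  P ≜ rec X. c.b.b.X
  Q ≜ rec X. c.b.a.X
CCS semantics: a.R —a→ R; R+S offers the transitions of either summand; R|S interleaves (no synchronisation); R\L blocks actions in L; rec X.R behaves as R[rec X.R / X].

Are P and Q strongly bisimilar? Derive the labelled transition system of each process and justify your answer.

P's transition system — 3 states:
  u0 = rec X. c.b.b.X ⊢ -c-> u1
  u1 = b.b.(rec X. c.b.b.X) ⊢ -b-> u2
  u2 = b.(rec X. c.b.b.X) ⊢ -b-> u0
Q's transition system — 3 states:
  v0 = rec X. c.b.a.X ⊢ -c-> v1
  v1 = b.a.(rec X. c.b.a.X) ⊢ -b-> v2
  v2 = a.(rec X. c.b.a.X) ⊢ -a-> v0
Coarsest stable partition (strong bisimilarity classes):
  B0 = {u0}
  B1 = {u1}
  B2 = {u2}
  B3 = {v0}
  B4 = {v1}
  B5 = {v2}
u0 ∈ B0, v0 ∈ B3 → different blocks

P ≁ Q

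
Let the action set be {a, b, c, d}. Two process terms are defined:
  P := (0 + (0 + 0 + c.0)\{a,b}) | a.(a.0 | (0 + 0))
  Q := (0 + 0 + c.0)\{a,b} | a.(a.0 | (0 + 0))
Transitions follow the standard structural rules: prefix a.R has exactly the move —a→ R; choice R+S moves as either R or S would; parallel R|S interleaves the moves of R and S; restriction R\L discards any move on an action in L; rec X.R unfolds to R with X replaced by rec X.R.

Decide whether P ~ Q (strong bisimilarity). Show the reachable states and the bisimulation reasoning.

Reachable graph of P (6 states):
  m0 = (0 + (0 + 0 + c.0)\{a,b}) | a.(a.0 | (0 + 0)) → =a=> m1, =c=> m2
  m1 = (0 + (0 + 0 + c.0)\{a,b}) | (a.0 | (0 + 0)) → =a=> m3, =c=> m4
  m2 = 0\{a,b} | a.(a.0 | (0 + 0)) → =a=> m4
  m3 = (0 + (0 + 0 + c.0)\{a,b}) | (0 | (0 + 0)) → =c=> m5
  m4 = 0\{a,b} | (a.0 | (0 + 0)) → =a=> m5
  m5 = 0\{a,b} | (0 | (0 + 0)) → ∅
Reachable graph of Q (6 states):
  n0 = (0 + 0 + c.0)\{a,b} | a.(a.0 | (0 + 0)) → =a=> n1, =c=> n2
  n1 = (0 + 0 + c.0)\{a,b} | (a.0 | (0 + 0)) → =a=> n3, =c=> n4
  n2 = 0\{a,b} | a.(a.0 | (0 + 0)) → =a=> n4
  n3 = (0 + 0 + c.0)\{a,b} | (0 | (0 + 0)) → =c=> n5
  n4 = 0\{a,b} | (a.0 | (0 + 0)) → =a=> n5
  n5 = 0\{a,b} | (0 | (0 + 0)) → ∅
Coarsest stable partition (strong bisimilarity classes):
  B0 = {m0, n0}
  B1 = {m2, n2}
  B2 = {m4, n4}
  B3 = {m5, n5}
  B4 = {m1, n1}
  B5 = {m3, n3}
m0 ∈ B0, n0 ∈ B0 → same block

P ~ Q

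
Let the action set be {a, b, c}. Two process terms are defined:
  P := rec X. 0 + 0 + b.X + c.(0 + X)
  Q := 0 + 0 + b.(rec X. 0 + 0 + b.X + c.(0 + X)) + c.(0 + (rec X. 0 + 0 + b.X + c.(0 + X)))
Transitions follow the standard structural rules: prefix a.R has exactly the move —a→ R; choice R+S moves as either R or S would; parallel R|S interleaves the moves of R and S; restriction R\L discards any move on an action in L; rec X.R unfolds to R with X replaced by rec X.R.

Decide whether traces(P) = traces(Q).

P's transition system — 2 states:
  m0 = rec X. 0 + 0 + b.X + c.(0 + X) ⊢ =b=> m0, =c=> m1
  m1 = 0 + (rec X. 0 + 0 + b.X + c.(0 + X)) ⊢ =b=> m0, =c=> m1
Q's transition system — 3 states:
  n0 = 0 + 0 + b.(rec X. 0 + 0 + b.X + c.(0 + X)) + c.(0 + (rec X. 0 + 0 + b.X + c.(0 + X))) ⊢ =b=> n1, =c=> n2
  n1 = rec X. 0 + 0 + b.X + c.(0 + X) ⊢ =b=> n1, =c=> n2
  n2 = 0 + (rec X. 0 + 0 + b.X + c.(0 + X)) ⊢ =b=> n1, =c=> n2
Bisimilarity quotient blocks:
  B0 = {m0, m1, n0, n1, n2}
m0 ∈ B0, n0 ∈ B0 → same block
Bisimilar ⇒ trace-equivalent.

YES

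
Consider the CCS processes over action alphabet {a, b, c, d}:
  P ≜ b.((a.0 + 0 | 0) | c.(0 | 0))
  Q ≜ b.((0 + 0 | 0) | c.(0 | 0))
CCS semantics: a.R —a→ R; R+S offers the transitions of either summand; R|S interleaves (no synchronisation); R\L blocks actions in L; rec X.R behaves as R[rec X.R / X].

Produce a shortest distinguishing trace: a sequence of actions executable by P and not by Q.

Reachable graph of P (5 states):
  u0 = b.((a.0 + 0 | 0) | c.(0 | 0)) | ··b··> u1
  u1 = (a.0 + 0 | 0) | c.(0 | 0) | ··a··> u2, ··c··> u3
  u2 = 0 | c.(0 | 0) | ··c··> u4
  u3 = (a.0 + 0 | 0) | (0 | 0) | ··a··> u4
  u4 = 0 | (0 | 0) | stopped
Reachable graph of Q (3 states):
  v0 = b.((0 + 0 | 0) | c.(0 | 0)) | ··b··> v1
  v1 = (0 + 0 | 0) | c.(0 | 0) | ··c··> v2
  v2 = (0 + 0 | 0) | (0 | 0) | stopped
Executing ba from P (initial set {u0}):
  after b @ step 1: {u1}
  after a @ step 2: {u2}
  ✓ P
Executing ba from Q (initial set {v0}):
  after b @ step 1: {v1}
  after a @ step 2: ∅ (Q stuck)

ba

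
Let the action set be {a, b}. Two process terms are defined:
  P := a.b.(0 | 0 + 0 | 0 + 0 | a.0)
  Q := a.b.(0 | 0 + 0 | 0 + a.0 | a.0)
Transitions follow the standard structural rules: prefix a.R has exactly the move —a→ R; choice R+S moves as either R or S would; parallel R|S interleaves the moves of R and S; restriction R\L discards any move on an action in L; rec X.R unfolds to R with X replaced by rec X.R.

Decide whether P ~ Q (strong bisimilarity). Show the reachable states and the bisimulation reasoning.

P ≁ Q

Reachable graph of P (4 states):
  u0 = a.b.(0 | 0 + 0 | 0 + 0 | a.0) ⊢ =a=> u1
  u1 = b.(0 | 0 + 0 | 0 + 0 | a.0) ⊢ =b=> u2
  u2 = 0 | 0 + 0 | 0 + 0 | a.0 ⊢ =a=> u3
  u3 = 0 | 0 ⊢ (no moves)
Reachable graph of Q (6 states):
  v0 = a.b.(0 | 0 + 0 | 0 + a.0 | a.0) ⊢ =a=> v1
  v1 = b.(0 | 0 + 0 | 0 + a.0 | a.0) ⊢ =b=> v2
  v2 = 0 | 0 + 0 | 0 + a.0 | a.0 ⊢ =a=> v3, =a=> v4
  v3 = 0 | a.0 ⊢ =a=> v5
  v4 = a.0 | 0 ⊢ =a=> v5
  v5 = 0 | 0 ⊢ (no moves)
Partition-refinement fixed point:
  B0 = {u0}
  B1 = {u1}
  B2 = {u2, v3, v4}
  B3 = {u3, v5}
  B4 = {v0}
  B5 = {v1}
  B6 = {v2}
u0 ∈ B0, v0 ∈ B4 → different blocks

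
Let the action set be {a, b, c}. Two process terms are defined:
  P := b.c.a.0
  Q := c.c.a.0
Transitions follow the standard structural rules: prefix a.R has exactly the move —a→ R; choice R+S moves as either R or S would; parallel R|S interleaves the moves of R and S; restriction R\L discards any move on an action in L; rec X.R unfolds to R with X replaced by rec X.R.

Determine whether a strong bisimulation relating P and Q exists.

LTS(P): 4 reachable states
  u0 = b.c.a.0 ⊢ --b--▸ u1
  u1 = c.a.0 ⊢ --c--▸ u2
  u2 = a.0 ⊢ --a--▸ u3
  u3 = 0 ⊢ ·
LTS(Q): 4 reachable states
  v0 = c.c.a.0 ⊢ --c--▸ v1
  v1 = c.a.0 ⊢ --c--▸ v2
  v2 = a.0 ⊢ --a--▸ v3
  v3 = 0 ⊢ ·
Partition-refinement fixed point:
  B0 = {u0}
  B1 = {u1, v1}
  B2 = {u2, v2}
  B3 = {u3, v3}
  B4 = {v0}
u0 ∈ B0, v0 ∈ B4 → different blocks

P ≁ Q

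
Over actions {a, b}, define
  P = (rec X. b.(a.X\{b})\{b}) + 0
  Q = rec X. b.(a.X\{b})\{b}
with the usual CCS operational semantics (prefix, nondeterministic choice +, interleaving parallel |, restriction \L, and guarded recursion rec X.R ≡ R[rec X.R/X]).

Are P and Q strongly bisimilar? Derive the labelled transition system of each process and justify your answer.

Reachable graph of P (3 states):
  u0 = (rec X. b.(a.X\{b})\{b}) + 0 | ··b··> u1
  u1 = (a.(rec X. b.(a.X\{b})\{b})\{b})\{b} | ··a··> u2
  u2 = (rec X. b.(a.X\{b})\{b})\{b}\{b} | deadlocked
Reachable graph of Q (3 states):
  v0 = rec X. b.(a.X\{b})\{b} | ··b··> v1
  v1 = (a.(rec X. b.(a.X\{b})\{b})\{b})\{b} | ··a··> v2
  v2 = (rec X. b.(a.X\{b})\{b})\{b}\{b} | deadlocked
Coarsest stable partition (strong bisimilarity classes):
  B0 = {u0, v0}
  B1 = {u1, v1}
  B2 = {u2, v2}
u0 ∈ B0, v0 ∈ B0 → same block

P ~ Q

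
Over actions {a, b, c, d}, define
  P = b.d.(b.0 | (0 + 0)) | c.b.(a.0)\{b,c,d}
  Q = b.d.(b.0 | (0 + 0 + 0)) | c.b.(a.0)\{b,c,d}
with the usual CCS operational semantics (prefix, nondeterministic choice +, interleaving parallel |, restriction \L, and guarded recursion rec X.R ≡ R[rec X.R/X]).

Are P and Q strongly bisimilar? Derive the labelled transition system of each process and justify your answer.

P's transition system — 16 states:
  s0 = b.d.(b.0 | (0 + 0)) | c.b.(a.0)\{b,c,d} → =b=> s1, =c=> s2
  s1 = d.(b.0 | (0 + 0)) | c.b.(a.0)\{b,c,d} → =c=> s3, =d=> s4
  s2 = b.d.(b.0 | (0 + 0)) | b.(a.0)\{b,c,d} → =b=> s3, =b=> s5
  s3 = d.(b.0 | (0 + 0)) | b.(a.0)\{b,c,d} → =b=> s6, =d=> s7
  s4 = b.0 | (0 + 0) | c.b.(a.0)\{b,c,d} → =b=> s8, =c=> s7
  s5 = b.d.(b.0 | (0 + 0)) | (a.0)\{b,c,d} → =a=> s9, =b=> s6
  s6 = d.(b.0 | (0 + 0)) | (a.0)\{b,c,d} → =a=> s10, =d=> s11
  s7 = b.0 | (0 + 0) | b.(a.0)\{b,c,d} → =b=> s11, =b=> s12
  s8 = 0 | (0 + 0) | c.b.(a.0)\{b,c,d} → =c=> s12
  s9 = b.d.(b.0 | (0 + 0)) | 0\{b,c,d} → =b=> s10
  s10 = d.(b.0 | (0 + 0)) | 0\{b,c,d} → =d=> s13
  s11 = b.0 | (0 + 0) | (a.0)\{b,c,d} → =a=> s13, =b=> s14
  s12 = 0 | (0 + 0) | b.(a.0)\{b,c,d} → =b=> s14
  s13 = b.0 | (0 + 0) | 0\{b,c,d} → =b=> s15
  s14 = 0 | (0 + 0) | (a.0)\{b,c,d} → =a=> s15
  s15 = 0 | (0 + 0) | 0\{b,c,d} → ∅
Q's transition system — 16 states:
  t0 = b.d.(b.0 | (0 + 0 + 0)) | c.b.(a.0)\{b,c,d} → =b=> t1, =c=> t2
  t1 = d.(b.0 | (0 + 0 + 0)) | c.b.(a.0)\{b,c,d} → =c=> t3, =d=> t4
  t2 = b.d.(b.0 | (0 + 0 + 0)) | b.(a.0)\{b,c,d} → =b=> t3, =b=> t5
  t3 = d.(b.0 | (0 + 0 + 0)) | b.(a.0)\{b,c,d} → =b=> t6, =d=> t7
  t4 = b.0 | (0 + 0 + 0) | c.b.(a.0)\{b,c,d} → =b=> t8, =c=> t7
  t5 = b.d.(b.0 | (0 + 0 + 0)) | (a.0)\{b,c,d} → =a=> t9, =b=> t6
  t6 = d.(b.0 | (0 + 0 + 0)) | (a.0)\{b,c,d} → =a=> t10, =d=> t11
  t7 = b.0 | (0 + 0 + 0) | b.(a.0)\{b,c,d} → =b=> t11, =b=> t12
  t8 = 0 | (0 + 0 + 0) | c.b.(a.0)\{b,c,d} → =c=> t12
  t9 = b.d.(b.0 | (0 + 0 + 0)) | 0\{b,c,d} → =b=> t10
  t10 = d.(b.0 | (0 + 0 + 0)) | 0\{b,c,d} → =d=> t13
  t11 = b.0 | (0 + 0 + 0) | (a.0)\{b,c,d} → =a=> t13, =b=> t14
  t12 = 0 | (0 + 0 + 0) | b.(a.0)\{b,c,d} → =b=> t14
  t13 = b.0 | (0 + 0 + 0) | 0\{b,c,d} → =b=> t15
  t14 = 0 | (0 + 0 + 0) | (a.0)\{b,c,d} → =a=> t15
  t15 = 0 | (0 + 0 + 0) | 0\{b,c,d} → ∅
Bisimilarity quotient blocks:
  B0 = {s0, t0}
  B1 = {s1, t1}
  B2 = {s3, t3}
  B3 = {s6, t6}
  B4 = {s10, t10}
  B5 = {s13, t13}
  B6 = {s15, t15}
  B7 = {s11, t11}
  B8 = {s14, t14}
  B9 = {s7, t7}
  B10 = {s12, t12}
  B11 = {s4, t4}
  B12 = {s8, t8}
  B13 = {s2, t2}
  B14 = {s5, t5}
  B15 = {s9, t9}
s0 ∈ B0, t0 ∈ B0 → same block

P ~ Q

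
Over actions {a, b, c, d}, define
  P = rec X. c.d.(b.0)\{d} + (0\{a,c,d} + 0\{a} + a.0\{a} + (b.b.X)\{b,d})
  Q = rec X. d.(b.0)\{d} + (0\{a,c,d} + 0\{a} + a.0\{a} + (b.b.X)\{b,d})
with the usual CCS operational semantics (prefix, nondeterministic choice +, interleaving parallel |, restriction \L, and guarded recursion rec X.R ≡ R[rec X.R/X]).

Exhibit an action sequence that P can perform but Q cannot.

LTS(P): 5 reachable states
  p0 = rec X. c.d.(b.0)\{d} + (0\{a,c,d} + 0\{a} + a.0\{a} + (b.b.X)\{b,d}) has moves —a→ p1, —c→ p2
  p1 = 0\{a} has moves ·
  p2 = d.(b.0)\{d} has moves —d→ p3
  p3 = (b.0)\{d} has moves —b→ p4
  p4 = 0\{d} has moves ·
LTS(Q): 4 reachable states
  q0 = rec X. d.(b.0)\{d} + (0\{a,c,d} + 0\{a} + a.0\{a} + (b.b.X)\{b,d}) has moves —a→ q1, —d→ q2
  q1 = 0\{a} has moves ·
  q2 = (b.0)\{d} has moves —b→ q3
  q3 = 0\{d} has moves ·
Trace ⟨c⟩ through P, begin at {p0}:
  after c @ step 1: {p2}
  P completes σ.
Trace ⟨c⟩ through Q, begin at {q0}:
  after c @ step 1: ∅ (Q stuck)

c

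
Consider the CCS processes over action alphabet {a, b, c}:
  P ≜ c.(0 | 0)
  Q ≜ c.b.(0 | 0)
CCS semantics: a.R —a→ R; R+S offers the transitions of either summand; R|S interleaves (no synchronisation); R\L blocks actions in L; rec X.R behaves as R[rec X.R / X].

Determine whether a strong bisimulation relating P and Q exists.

not bisimilar

LTS(P): 2 reachable states
  m0 = c.(0 | 0) ⊢ =c=> m1
  m1 = 0 | 0 ⊢ deadlocked
LTS(Q): 3 reachable states
  n0 = c.b.(0 | 0) ⊢ =c=> n1
  n1 = b.(0 | 0) ⊢ =b=> n2
  n2 = 0 | 0 ⊢ deadlocked
Partition-refinement fixed point:
  B0 = {m0}
  B1 = {m1, n2}
  B2 = {n0}
  B3 = {n1}
m0 ∈ B0, n0 ∈ B2 → different blocks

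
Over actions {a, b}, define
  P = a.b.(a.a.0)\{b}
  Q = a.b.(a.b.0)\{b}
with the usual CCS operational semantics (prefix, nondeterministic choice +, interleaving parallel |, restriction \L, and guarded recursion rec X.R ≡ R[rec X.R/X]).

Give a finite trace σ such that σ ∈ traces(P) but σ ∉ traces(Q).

LTS(P): 5 reachable states
  u0 = a.b.(a.a.0)\{b} → =a=> u1
  u1 = b.(a.a.0)\{b} → =b=> u2
  u2 = (a.a.0)\{b} → =a=> u3
  u3 = (a.0)\{b} → =a=> u4
  u4 = 0\{b} → deadlocked
LTS(Q): 4 reachable states
  v0 = a.b.(a.b.0)\{b} → =a=> v1
  v1 = b.(a.b.0)\{b} → =b=> v2
  v2 = (a.b.0)\{b} → =a=> v3
  v3 = (b.0)\{b} → deadlocked
Trace ⟨abaa⟩ through P, begin at {u0}:
  after a @ step 1: {u1}
  after b @ step 2: {u2}
  after a @ step 3: {u3}
  after a @ step 4: {u4}
  — P admits the full trace.
Trace ⟨abaa⟩ through Q, begin at {v0}:
  after a @ step 1: {v1}
  after b @ step 2: {v2}
  after a @ step 3: {v3}
  after a @ step 4: ∅ (Q stuck)

abaa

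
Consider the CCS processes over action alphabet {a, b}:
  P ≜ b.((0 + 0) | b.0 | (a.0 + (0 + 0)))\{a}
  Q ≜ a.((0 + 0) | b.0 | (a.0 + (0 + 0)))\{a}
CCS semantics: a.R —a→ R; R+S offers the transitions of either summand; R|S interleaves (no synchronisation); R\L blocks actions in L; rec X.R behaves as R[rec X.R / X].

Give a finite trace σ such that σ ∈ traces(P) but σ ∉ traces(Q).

b

P's transition system — 3 states:
  u0 = b.((0 + 0) | b.0 | (a.0 + (0 + 0)))\{a} → =b=> u1
  u1 = ((0 + 0) | b.0 | (a.0 + (0 + 0)))\{a} → =b=> u2
  u2 = ((0 + 0) | 0 | (a.0 + (0 + 0)))\{a} → ∅
Q's transition system — 3 states:
  v0 = a.((0 + 0) | b.0 | (a.0 + (0 + 0)))\{a} → =a=> v1
  v1 = ((0 + 0) | b.0 | (a.0 + (0 + 0)))\{a} → =b=> v2
  v2 = ((0 + 0) | 0 | (a.0 + (0 + 0)))\{a} → ∅
Run σ = ⟨b⟩ on P: start {u0}
  after b @ step 1: {u1}
  P completes σ.
Run σ = ⟨b⟩ on Q: start {v0}
  after b @ step 1: ∅ (Q stuck)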